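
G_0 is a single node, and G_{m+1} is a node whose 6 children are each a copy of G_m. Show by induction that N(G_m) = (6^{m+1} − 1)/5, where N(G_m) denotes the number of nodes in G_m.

Base case: N(G_0) = 1, and (6^{0+1} − 1)/5 = 1.
Assume N(G_j) = (6^{j+1} − 1)/5.
Then N(G_{j+1}) = 1 + 6N(G_j) = 1 + 6·(6^{j+1} − 1)/5 = 1 + (6^{j+2} − 6)/5 = (5 + 6^{j+2} − 6)/5 = (6^{j+2} − 1)/5.
By induction, N(G_m) = (6^{m+1} − 1)/5 for all m ≥ 0.

N(G_m) = (6^{m+1} − 1)/5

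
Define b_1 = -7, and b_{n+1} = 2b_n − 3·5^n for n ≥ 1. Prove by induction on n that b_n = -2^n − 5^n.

Base case: b_1 = -7, and -2^1 − 5^1 = -2 − 5 = -7.
Assume b_r = -2^r − 5^r for some r ≥ 1.
Then b_{r+1} = 2b_r − 3·5^r = 2·(-2^r − 5^r) − 3·5^r = -2^{r+1} − 2·5^r − 3·5^r = -2^{r+1} − 5·5^r = -2^{r+1} − 5^{r+1}.
So the formula holds for r+1, and by induction b_n = -2^n − 5^n for all n ≥ 1.

b_n = -2^n − 5^n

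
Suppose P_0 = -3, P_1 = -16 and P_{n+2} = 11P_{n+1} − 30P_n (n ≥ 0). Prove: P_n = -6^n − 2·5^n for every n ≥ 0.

Base cases: P_0 = -3 and -6^0 − 2·5^0 = -3; P_1 = -16 and -6^1 − 2·5^1 = -16.
Assume P_j = -6^j − 2·5^j for all 0 ≤ j ≤ m, where m ≥ 1.
Then P_{m+1} = 11P_m − 30P_{m−1} = 11·(-6^m − 2·5^m) − 30·(-6^{m−1} − 2·5^{m−1}) = -(11·6 − 30)6^{m−1} − 2·(11·5 − 30)5^{m−1} = -36·6^{m−1} − 50·5^{m−1} = -6^{m+1} − 2·5^{m+1}.
This completes the inductive step, so P_n = -6^n − 2·5^n for all n ≥ 0.

P_n = -6^n − 2·5^n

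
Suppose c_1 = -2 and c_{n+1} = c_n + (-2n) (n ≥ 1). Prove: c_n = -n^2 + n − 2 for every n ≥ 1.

Base case: c_1 = -2, and -1^2 + 1 − 2 = -2.
Assume c_m = -m^2 + m − 2.
Then c_{m+1} = c_m + (-2m) = (-m^2 + m − 2) + (-2m) = -m^2 − m − 2,
and -(m+1)^2 + (m+1) − 2 = -m^2 − m − 2.
Hence c_n = -n^2 + n − 2 for every n ≥ 1, by induction.

c_n = -n^2 + n − 2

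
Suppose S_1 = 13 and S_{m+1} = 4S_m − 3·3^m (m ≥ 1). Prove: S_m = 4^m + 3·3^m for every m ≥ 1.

Base case: S_1 = 13, and 4^1 + 3·3^1 = 4 + 9 = 13.
Assume S_r = 4^r + 3·3^r for some r ≥ 1.
Then S_{r+1} = 4S_r − 3·3^r = 4·(4^r + 3·3^r) − 3·3^r = 4^{r+1} + 12·3^r − 3·3^r = 4^{r+1} + 9·3^r = 4^{r+1} + 3·3^{r+1}.
So the formula holds for r+1, and by induction S_m = 4^m + 3·3^m for all m ≥ 1.

S_m = 4^m + 3·3^m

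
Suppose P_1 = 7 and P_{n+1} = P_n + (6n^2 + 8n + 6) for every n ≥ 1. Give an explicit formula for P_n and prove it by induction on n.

Claim: P_n = 2n^3 + n^2 + 3n + 1.

Base case: P_1 = 7, and 2·1^3 + 1^2 + 3·1 + 1 = 7.
Assume P_m = 2m^3 + m^2 + 3m + 1.
Then P_{m+1} = P_m + (6m^2 + 8m + 6) = (2m^3 + m^2 + 3m + 1) + (6m^2 + 8m + 6) = 2m^3 + 7m^2 + 11m + 7,
and 2·(m+1)^3 + (m+1)^2 + 3·(m+1) + 1 = 2m^3 + 7m^2 + 11m + 7.
Hence P_n = 2n^3 + n^2 + 3n + 1 for every n ≥ 1, by induction.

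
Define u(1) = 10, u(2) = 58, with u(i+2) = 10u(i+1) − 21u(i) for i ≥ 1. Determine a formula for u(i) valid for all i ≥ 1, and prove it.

Claim: u(i) = 3^i + 7^i.

Base cases: u(1) = 10 and 3^1 + 7^1 = 10; u(2) = 58 and 3^2 + 7^2 = 58.
Assume u(j) = 3^j + 7^j for all 1 ≤ j ≤ m, where m ≥ 2.
Then u(m+1) = 10u(m) − 21u(m−1) = 10·(3^m + 7^m) − 21·(3^{m−1} + 7^{m−1}) = (10·3 − 21)3^{m−1} + (10·7 − 21)7^{m−1} = 9·3^{m−1} + 49·7^{m−1} = 3^{m+1} + 7^{m+1}.
So the formula holds for m+1, and by strong induction u(i) = 3^i + 7^i for all i ≥ 1.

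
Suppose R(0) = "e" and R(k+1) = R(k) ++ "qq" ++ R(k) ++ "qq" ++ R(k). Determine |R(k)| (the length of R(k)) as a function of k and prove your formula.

Claim: |R(k)| = 3^{k+1} − 2.

Base case: |R(0)| = 1, and 3^{0+1} − 2 = 1.
Assume |R(r)| = 3^{r+1} − 2.
Then |R(r+1)| = 3|R(r)| + 4 = 3(3^{r+1} − 2) + 4 = 3^{r+2} − 6 + 4 = 3^{r+2} − 2.
Hence |R(k)| = 3^{k+1} − 2 for every k ≥ 0, by induction.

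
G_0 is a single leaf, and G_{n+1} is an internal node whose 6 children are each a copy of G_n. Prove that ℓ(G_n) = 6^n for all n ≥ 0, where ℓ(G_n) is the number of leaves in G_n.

Base case: ℓ(G_0) = 1, and 6^0 = 1.
Assume ℓ(G_m) = 6^m.
Then ℓ(G_{m+1}) = 6·ℓ(G_m) = 6·6^m = 6^{m+1}.
Hence ℓ(G_n) = 6^n for every n ≥ 0, by induction.

ℓ(G_n) = 6^n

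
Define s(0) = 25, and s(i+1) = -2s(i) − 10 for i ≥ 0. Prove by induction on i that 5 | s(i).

Base case: s(0) = 25 = 5·5, so 5 | s(0).
Assume 5 | s(r), so s(r) = 5t for some integer t.
Then s(r+1) = -2s(r) − 10 = -2·(5t) − 10 = 5(-2t − 2), so 5 | s(r+1).
This completes the inductive step, so 5 | s(i) for all i ≥ 0.

5 | s(i)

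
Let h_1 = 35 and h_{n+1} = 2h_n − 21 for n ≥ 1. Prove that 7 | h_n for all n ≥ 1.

Base case: h_1 = 35 = 7·5, so 7 | h_1.
Assume 7 | h_r, so h_r = 7t for some integer t.
Then h_{r+1} = 2h_r − 21 = 2·(7t) − 21 = 7(2t − 3), so 7 | h_{r+1}.
So the property holds for r+1, and by induction 7 | h_n for all n ≥ 1.

7 | h_n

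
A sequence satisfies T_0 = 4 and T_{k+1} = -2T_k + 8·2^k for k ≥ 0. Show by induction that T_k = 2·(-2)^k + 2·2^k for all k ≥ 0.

Base case: T_0 = 4, and 2·(-2)^0 + 2·2^0 = 2 + 2 = 4.
Assume T_j = 2·(-2)^j + 2·2^j for some j ≥ 0.
Then T_{j+1} = -2T_j + 8·2^j = -2·(2·(-2)^j + 2·2^j) + 8·2^j = 2·(-2)^{j+1} − 4·2^j + 8·2^j = 2·(-2)^{j+1} + 4·2^j = 2·(-2)^{j+1} + 2·2^{j+1}.
By induction, T_k = 2·(-2)^k + 2·2^k for all k ≥ 0.

T_k = 2·(-2)^k + 2·2^k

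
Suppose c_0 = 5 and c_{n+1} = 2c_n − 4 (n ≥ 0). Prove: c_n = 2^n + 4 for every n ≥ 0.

Base case: c_0 = 5, and 2^0 + 4 = 1 + 4 = 5.
Assume c_k = 2^k + 4 for some k ≥ 0.
Then c_{k+1} = 2c_k − 4 = 2·(2^k + 4) − 4 = 2^{k+1} + 8 − 4 = 2^{k+1} + 4.
This completes the inductive step, so c_n = 2^n + 4 for all n ≥ 0.

c_n = 2^n + 4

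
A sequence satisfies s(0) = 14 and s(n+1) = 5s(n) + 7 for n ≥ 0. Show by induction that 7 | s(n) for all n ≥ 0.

Base case: s(0) = 14 = 7·2, so 7 | s(0).
Assume 7 | s(j), so s(j) = 7t for some integer t.
Then s(j+1) = 5s(j) + 7 = 5·(7t) + 7 = 7(5t + 1), so 7 | s(j+1).
So the property holds for j+1, and by induction 7 | s(n) for all n ≥ 0.

7 | s(n)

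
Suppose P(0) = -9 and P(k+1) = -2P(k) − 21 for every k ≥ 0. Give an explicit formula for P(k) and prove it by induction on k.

Claim: P(k) = -2·(-2)^k − 7.

Base case: P(0) = -9, and -2·(-2)^0 − 7 = -2 − 7 = -9.
Assume P(j) = -2·(-2)^j − 7 for some j ≥ 0.
Then P(j+1) = -2P(j) − 21 = -2·(-2·(-2)^j − 7) − 21 = 4·(-2)^j + 14 − 21 = -2·(-2)^{j+1} − 7.
So the formula holds for j+1, and by induction P(k) = -2·(-2)^k − 7 for all k ≥ 0.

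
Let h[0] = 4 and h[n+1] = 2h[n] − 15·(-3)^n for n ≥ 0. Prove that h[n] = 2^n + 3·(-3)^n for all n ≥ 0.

Base case: h[0] = 4, and 2^0 + 3·(-3)^0 = 1 + 3 = 4.
Assume h[m] = 2^m + 3·(-3)^m for some m ≥ 0.
Then h[m+1] = 2h[m] − 15·(-3)^m = 2·(2^m + 3·(-3)^m) − 15·(-3)^m = 2^{m+1} + 6·(-3)^m − 15·(-3)^m = 2^{m+1} − 9·(-3)^m = 2^{m+1} + 3·(-3)^{m+1}.
Hence h[n] = 2^n + 3·(-3)^n for every n ≥ 0, by induction.

h[n] = 2^n + 3·(-3)^n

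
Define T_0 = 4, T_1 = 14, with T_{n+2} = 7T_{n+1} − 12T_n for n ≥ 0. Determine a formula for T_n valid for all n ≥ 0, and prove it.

Claim: T_n = 2·4^n + 2·3^n.

Base cases: T_0 = 4 and 2·4^0 + 2·3^0 = 4; T_1 = 14 and 2·4^1 + 2·3^1 = 14.
Assume T_j = 2·4^j + 2·3^j for all 0 ≤ j ≤ k, where k ≥ 1.
Then T_{k+1} = 7T_k − 12T_{k−1} = 7·(2·4^k + 2·3^k) − 12·(2·4^{k−1} + 2·3^{k−1}) = 2·(7·4 − 12)4^{k−1} + 2·(7·3 − 12)3^{k−1} = 32·4^{k−1} + 18·3^{k−1} = 2·4^{k+1} + 2·3^{k+1}.
Hence T_n = 2·4^n + 2·3^n for every n ≥ 0, by strong induction.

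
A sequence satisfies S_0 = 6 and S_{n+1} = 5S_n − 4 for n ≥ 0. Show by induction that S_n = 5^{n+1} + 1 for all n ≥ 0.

Base case: S_0 = 6, and 5^{0+1} + 1 = 5 + 1 = 6.
Assume S_m = 5^{m+1} + 1 for some m ≥ 0.
Then S_{m+1} = 5S_m − 4 = 5·(5^{m+1} + 1) − 4 = 5^{m+2} + 5 − 4 = 5^{m+2} + 1.
So the formula holds for m+1, and by induction S_n = 5^{n+1} + 1 for all n ≥ 0.

S_n = 5^{n+1} + 1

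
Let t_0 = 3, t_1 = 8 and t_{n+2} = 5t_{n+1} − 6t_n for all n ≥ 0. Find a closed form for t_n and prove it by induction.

Claim: t_n = 2·3^n + 2^n.

Base cases: t_0 = 3 and 2·3^0 + 2^0 = 3; t_1 = 8 and 2·3^1 + 2^1 = 8.
Assume t_j = 2·3^j + 2^j for all 0 ≤ j ≤ k, where k ≥ 1.
Then t_{k+1} = 5t_k − 6t_{k−1} = 5·(2·3^k + 2^k) − 6·(2·3^{k−1} + 2^{k−1}) = 2·(5·3 − 6)3^{k−1} + (5·2 − 6)2^{k−1} = 18·3^{k−1} + 4·2^{k−1} = 2·3^{k+1} + 2^{k+1}.
Hence t_n = 2·3^n + 2^n for every n ≥ 0, by strong induction.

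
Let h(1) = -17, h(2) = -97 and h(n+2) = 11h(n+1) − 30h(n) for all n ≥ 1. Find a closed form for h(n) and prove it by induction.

Claim: h(n) = -5^n − 2·6^n.

Base cases: h(1) = -17 and -5^1 − 2·6^1 = -17; h(2) = -97 and -5^2 − 2·6^2 = -97.
Assume h(j) = -5^j − 2·6^j for all 1 ≤ j ≤ m, where m ≥ 2.
Then h(m+1) = 11h(m) − 30h(m−1) = 11·(-5^m − 2·6^m) − 30·(-5^{m−1} − 2·6^{m−1}) = -(11·5 − 30)5^{m−1} − 2·(11·6 − 30)6^{m−1} = -25·5^{m−1} − 72·6^{m−1} = -5^{m+1} − 2·6^{m+1}.
Hence h(n) = -5^n − 2·6^n for every n ≥ 1, by strong induction.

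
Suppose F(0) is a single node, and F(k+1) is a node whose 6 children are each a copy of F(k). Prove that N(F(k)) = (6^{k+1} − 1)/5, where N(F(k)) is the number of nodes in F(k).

Base case: N(F(0)) = 1, and (6^{0+1} − 1)/5 = 1.
Assume N(F(m)) = (6^{m+1} − 1)/5.
Then N(F(m+1)) = 1 + 6N(F(m)) = 1 + 6·(6^{m+1} − 1)/5 = 1 + (6^{m+2} − 6)/5 = (5 + 6^{m+2} − 6)/5 = (6^{m+2} − 1)/5.
So the formula holds for m+1, and by induction N(F(k)) = (6^{k+1} − 1)/5 for all k ≥ 0.

N(F(k)) = (6^{k+1} − 1)/5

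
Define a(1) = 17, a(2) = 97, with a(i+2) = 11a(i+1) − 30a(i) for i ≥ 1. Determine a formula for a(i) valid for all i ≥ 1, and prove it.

Claim: a(i) = 2·6^i + 5^i.

Base cases: a(1) = 17 and 2·6^1 + 5^1 = 17; a(2) = 97 and 2·6^2 + 5^2 = 97.
Assume a(j) = 2·6^j + 5^j for all 1 ≤ j ≤ m, where m ≥ 2.
Then a(m+1) = 11a(m) − 30a(m−1) = 11·(2·6^m + 5^m) − 30·(2·6^{m−1} + 5^{m−1}) = 2·(11·6 − 30)6^{m−1} + (11·5 − 30)5^{m−1} = 72·6^{m−1} + 25·5^{m−1} = 2·6^{m+1} + 5^{m+1}.
So the formula holds for m+1, and by strong induction a(i) = 2·6^i + 5^i for all i ≥ 1.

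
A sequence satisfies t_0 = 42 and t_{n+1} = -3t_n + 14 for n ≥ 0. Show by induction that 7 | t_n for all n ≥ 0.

Base case: t_0 = 42 = 7·6, so 7 | t_0.
Assume 7 | t_r, so t_r = 7s for some integer s.
Then t_{r+1} = -3t_r + 14 = -3·(7s) + 14 = 7(-3s + 2), so 7 | t_{r+1}.
This completes the inductive step, so 7 | t_n for all n ≥ 0.

7 | t_n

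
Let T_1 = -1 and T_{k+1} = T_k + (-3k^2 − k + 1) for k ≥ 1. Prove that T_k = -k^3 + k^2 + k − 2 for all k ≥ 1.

Base case: T_1 = -1, and -1^3 + 1^2 + 1 − 2 = -1.
Assume T_m = -m^3 + m^2 + m − 2.
Then T_{m+1} = T_m + (-3m^2 − m + 1) = (-m^3 + m^2 + m − 2) + (-3m^2 − m + 1) = -m^3 − 2m^2 − 1,
and -(m+1)^3 + (m+1)^2 + (m+1) − 2 = -m^3 − 2m^2 − 1.
Hence T_k = -k^3 + k^2 + k − 2 for every k ≥ 1, by induction.

T_k = -k^3 + k^2 + k − 2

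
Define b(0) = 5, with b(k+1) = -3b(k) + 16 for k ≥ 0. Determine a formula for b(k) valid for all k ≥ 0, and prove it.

Claim: b(k) = (-3)^k + 4.

Base case: b(0) = 5, and (-3)^0 + 4 = 1 + 4 = 5.
Assume b(j) = (-3)^j + 4 for some j ≥ 0.
Then b(j+1) = -3b(j) + 16 = -3·((-3)^j + 4) + 16 = -3·(-3)^j − 12 + 16 = (-3)^{j+1} + 4.
Hence b(k) = (-3)^k + 4 for every k ≥ 0, by induction.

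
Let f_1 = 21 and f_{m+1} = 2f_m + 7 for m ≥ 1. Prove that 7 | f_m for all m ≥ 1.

Base case: f_1 = 21 = 7·3, so 7 | f_1.
Assume 7 | f_r, so f_r = 7t for some integer t.
Then f_{r+1} = 2f_r + 7 = 2·(7t) + 7 = 7(2t + 1), so 7 | f_{r+1}.
By induction, 7 | f_m for all m ≥ 1.

7 | f_m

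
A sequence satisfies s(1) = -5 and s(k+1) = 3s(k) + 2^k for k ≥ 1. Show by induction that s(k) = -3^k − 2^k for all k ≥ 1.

Base case: s(1) = -5, and -3^1 − 2^1 = -3 − 2 = -5.
Assume s(r) = -3^r − 2^r for some r ≥ 1.
Then s(r+1) = 3s(r) + 2^r = 3·(-3^r − 2^r) + 2^r = -3^{r+1} − 3·2^r + 2^r = -3^{r+1} − 2·2^r = -3^{r+1} − 2^{r+1}.
This completes the inductive step, so s(k) = -3^k − 2^k for all k ≥ 1.

s(k) = -3^k − 2^k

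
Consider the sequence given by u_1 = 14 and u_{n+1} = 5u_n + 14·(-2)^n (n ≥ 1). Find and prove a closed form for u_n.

Claim: u_n = 2·5^n − 2·(-2)^n.

Base case: u_1 = 14, and 2·5^1 − 2·(-2)^1 = 10 + 4 = 14.
Assume u_m = 2·5^m − 2·(-2)^m for some m ≥ 1.
Then u_{m+1} = 5u_m + 14·(-2)^m = 5·(2·5^m − 2·(-2)^m) + 14·(-2)^m = 2·5^{m+1} − 10·(-2)^m + 14·(-2)^m = 2·5^{m+1} + 4·(-2)^m = 2·5^{m+1} − 2·(-2)^{m+1}.
So the formula holds for m+1, and by induction u_n = 2·5^n − 2·(-2)^n for all n ≥ 1.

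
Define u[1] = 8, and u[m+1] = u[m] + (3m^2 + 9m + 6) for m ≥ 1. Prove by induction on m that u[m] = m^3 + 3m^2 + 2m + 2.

Base case: u[1] = 8, and 1^3 + 3·1^2 + 2·1 + 2 = 8.
Assume u[r] = r^3 + 3r^2 + 2r + 2.
Then u[r+1] = u[r] + (3r^2 + 9r + 6) = (r^3 + 3r^2 + 2r + 2) + (3r^2 + 9r + 6) = r^3 + 6r^2 + 11r + 8,
and (r+1)^3 + 3·(r+1)^2 + 2·(r+1) + 2 = r^3 + 6r^2 + 11r + 8.
Hence u[m] = m^3 + 3m^2 + 2m + 2 for every m ≥ 1, by induction.

u[m] = m^3 + 3m^2 + 2m + 2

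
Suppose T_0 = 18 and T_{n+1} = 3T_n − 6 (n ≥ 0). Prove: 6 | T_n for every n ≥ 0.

Base case: T_0 = 18 = 6·3, so 6 | T_0.
Assume 6 | T_m, so T_m = 6t for some integer t.
Then T_{m+1} = 3T_m − 6 = 3·(6t) − 6 = 6(3t − 1), so 6 | T_{m+1}.
This completes the inductive step, so 6 | T_n for all n ≥ 0.

6 | T_n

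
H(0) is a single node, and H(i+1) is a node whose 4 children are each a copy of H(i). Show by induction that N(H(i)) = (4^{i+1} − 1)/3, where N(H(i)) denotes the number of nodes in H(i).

Base case: N(H(0)) = 1, and (4^{0+1} − 1)/3 = 1.
Assume N(H(r)) = (4^{r+1} − 1)/3.
Then N(H(r+1)) = 1 + 4N(H(r)) = 1 + 4·(4^{r+1} − 1)/3 = 1 + (4^{r+2} − 4)/3 = (3 + 4^{r+2} − 4)/3 = (4^{r+2} − 1)/3.
Hence N(H(i)) = (4^{i+1} − 1)/3 for every i ≥ 0, by induction.

N(H(i)) = (4^{i+1} − 1)/3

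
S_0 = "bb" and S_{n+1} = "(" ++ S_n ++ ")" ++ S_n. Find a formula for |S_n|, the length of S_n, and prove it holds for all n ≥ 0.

Claim: |S_n| = 2^{n+2} − 2.

Base case: |S_0| = 2, and 2^{0+2} − 2 = 2.
Assume |S_r| = 2^{r+2} − 2.
Then |S_{r+1}| = 1 + |S_r| + 1 + |S_r| = 2|S_r| + 2 = 2(2^{r+2} − 2) + 2 = 2^{r+3} − 4 + 2 = 2^{r+3} − 2.
By induction, |S_n| = 2^{n+2} − 2 for all n ≥ 0.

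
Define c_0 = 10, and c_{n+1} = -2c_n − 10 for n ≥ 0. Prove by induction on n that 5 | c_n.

Base case: c_0 = 10 = 5·2, so 5 | c_0.
Assume 5 | c_j, so c_j = 5t for some integer t.
Then c_{j+1} = -2c_j − 10 = -2·(5t) − 10 = 5(-2t − 2), so 5 | c_{j+1}.
By induction, 5 | c_n for all n ≥ 0.

5 | c_n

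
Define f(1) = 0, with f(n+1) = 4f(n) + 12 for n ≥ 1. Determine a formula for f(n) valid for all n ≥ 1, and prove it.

Claim: f(n) = 4^n − 4.

Base case: f(1) = 0, and 4^1 − 4 = 4 − 4 = 0.
Assume f(k) = 4^k − 4 for some k ≥ 1.
Then f(k+1) = 4f(k) + 12 = 4·(4^k − 4) + 12 = 4^{k+1} − 16 + 12 = 4^{k+1} − 4.
Hence f(n) = 4^n − 4 for every n ≥ 1, by induction.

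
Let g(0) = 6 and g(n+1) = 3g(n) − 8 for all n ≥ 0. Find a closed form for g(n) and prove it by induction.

Claim: g(n) = 2·3^n + 4.

Base case: g(0) = 6, and 2·3^0 + 4 = 2 + 4 = 6.
Assume g(j) = 2·3^j + 4 for some j ≥ 0.
Then g(j+1) = 3g(j) − 8 = 3·(2·3^j + 4) − 8 = 6·3^j + 12 − 8 = 2·3^{j+1} + 4.
Hence g(n) = 2·3^n + 4 for every n ≥ 0, by induction.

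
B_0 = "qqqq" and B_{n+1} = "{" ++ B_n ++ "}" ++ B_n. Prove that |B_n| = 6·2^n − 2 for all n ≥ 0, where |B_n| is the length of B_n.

Base case: |B_0| = 4, and 6·2^0 − 2 = 4.
Assume |B_j| = 6·2^j − 2.
Then |B_{j+1}| = 1 + |B_j| + 1 + |B_j| = 2|B_j| + 2 = 2(6·2^j − 2) + 2 = 6·2^{j+1} − 4 + 2 = 6·2^{j+1} − 2.
This completes the inductive step, so |B_n| = 6·2^n − 2 for all n ≥ 0.

|B_n| = 6·2^n − 2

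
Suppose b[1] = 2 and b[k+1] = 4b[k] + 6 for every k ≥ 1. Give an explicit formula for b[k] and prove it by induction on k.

Claim: b[k] = 4^k − 2.

Base case: b[1] = 2, and 4^1 − 2 = 4 − 2 = 2.
Assume b[j] = 4^j − 2 for some j ≥ 1.
Then b[j+1] = 4b[j] + 6 = 4·(4^j − 2) + 6 = 4^{j+1} − 8 + 6 = 4^{j+1} − 2.
By induction, b[k] = 4^k − 2 for all k ≥ 1.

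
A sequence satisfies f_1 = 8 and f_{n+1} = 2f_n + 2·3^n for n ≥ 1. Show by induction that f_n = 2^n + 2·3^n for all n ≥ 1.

Base case: f_1 = 8, and 2^1 + 2·3^1 = 2 + 6 = 8.
Assume f_r = 2^r + 2·3^r for some r ≥ 1.
Then f_{r+1} = 2f_r + 2·3^r = 2·(2^r + 2·3^r) + 2·3^r = 2^{r+1} + 4·3^r + 2·3^r = 2^{r+1} + 6·3^r = 2^{r+1} + 2·3^{r+1}.
This completes the inductive step, so f_n = 2^n + 2·3^n for all n ≥ 1.

f_n = 2^n + 2·3^n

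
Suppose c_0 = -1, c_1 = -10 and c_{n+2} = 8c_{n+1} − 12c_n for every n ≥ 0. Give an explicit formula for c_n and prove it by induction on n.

Claim: c_n = 2^n − 2·6^n.

Base cases: c_0 = -1 and 2^0 − 2·6^0 = -1; c_1 = -10 and 2^1 − 2·6^1 = -10.
Assume c_i = 2^i − 2·6^i for all 0 ≤ i ≤ j, where j ≥ 1.
Then c_{j+1} = 8c_j − 12c_{j−1} = 8·(2^j − 2·6^j) − 12·(2^{j−1} − 2·6^{j−1}) = (8·2 − 12)2^{j−1} − 2·(8·6 − 12)6^{j−1} = 4·2^{j−1} − 72·6^{j−1} = 2^{j+1} − 2·6^{j+1}.
So the formula holds for j+1, and by strong induction c_n = 2^n − 2·6^n for all n ≥ 0.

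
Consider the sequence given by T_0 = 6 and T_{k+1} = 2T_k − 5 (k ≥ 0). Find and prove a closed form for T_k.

Claim: T_k = 2^k + 5.

Base case: T_0 = 6, and 2^0 + 5 = 1 + 5 = 6.
Assume T_m = 2^m + 5 for some m ≥ 0.
Then T_{m+1} = 2T_m − 5 = 2·(2^m + 5) − 5 = 2^{m+1} + 10 − 5 = 2^{m+1} + 5.
This completes the inductive step, so T_k = 2^k + 5 for all k ≥ 0.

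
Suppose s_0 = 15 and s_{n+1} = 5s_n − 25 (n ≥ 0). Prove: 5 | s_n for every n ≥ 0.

Base case: s_0 = 15 = 5·3, so 5 | s_0.
Assume 5 | s_k, so s_k = 5t for some integer t.
Then s_{k+1} = 5s_k − 25 = 5·(5t) − 25 = 5(5t − 5), so 5 | s_{k+1}.
This completes the inductive step, so 5 | s_n for all n ≥ 0.

5 | s_n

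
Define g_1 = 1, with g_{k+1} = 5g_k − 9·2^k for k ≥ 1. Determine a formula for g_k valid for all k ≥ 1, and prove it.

Claim: g_k = -5^k + 3·2^k.

Base case: g_1 = 1, and -5^1 + 3·2^1 = -5 + 6 = 1.
Assume g_j = -5^j + 3·2^j for some j ≥ 1.
Then g_{j+1} = 5g_j − 9·2^j = 5·(-5^j + 3·2^j) − 9·2^j = -5^{j+1} + 15·2^j − 9·2^j = -5^{j+1} + 6·2^j = -5^{j+1} + 3·2^{j+1}.
Hence g_k = -5^k + 3·2^k for every k ≥ 1, by induction.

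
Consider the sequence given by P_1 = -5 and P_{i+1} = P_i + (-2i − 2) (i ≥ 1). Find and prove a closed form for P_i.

Claim: P_i = -i^2 − i − 3.

Base case: P_1 = -5, and -1^2 − 1 − 3 = -5.
Assume P_m = -m^2 − m − 3.
Then P_{m+1} = P_m + (-2m − 2) = (-m^2 − m − 3) + (-2m − 2) = -m^2 − 3m − 5,
and -(m+1)^2 − (m+1) − 3 = -m^2 − 3m − 5.
By induction, P_i = -i^2 − i − 3 for all i ≥ 1.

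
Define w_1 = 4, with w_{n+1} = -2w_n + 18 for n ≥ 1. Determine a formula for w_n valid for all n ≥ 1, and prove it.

Claim: w_n = (-2)^n + 6.

Base case: w_1 = 4, and (-2)^1 + 6 = -2 + 6 = 4.
Assume w_r = (-2)^r + 6 for some r ≥ 1.
Then w_{r+1} = -2w_r + 18 = -2·((-2)^r + 6) + 18 = -2·(-2)^r − 12 + 18 = (-2)^{r+1} + 6.
By induction, w_n = (-2)^n + 6 for all n ≥ 1.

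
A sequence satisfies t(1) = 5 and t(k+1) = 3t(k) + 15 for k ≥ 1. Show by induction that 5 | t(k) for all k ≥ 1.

Base case: t(1) = 5 = 5·1, so 5 | t(1).
Assume 5 | t(m), so t(m) = 5s for some integer s.
Then t(m+1) = 3t(m) + 15 = 3·(5s) + 15 = 5(3s + 3), so 5 | t(m+1).
By induction, 5 | t(k) for all k ≥ 1.

5 | t(k)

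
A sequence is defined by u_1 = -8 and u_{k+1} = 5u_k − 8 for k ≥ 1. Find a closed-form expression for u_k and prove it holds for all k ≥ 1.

Claim: u_k = -2·5^k + 2.

Base case: u_1 = -8, and -2·5^1 + 2 = -10 + 2 = -8.
Assume u_j = -2·5^j + 2 for some j ≥ 1.
Then u_{j+1} = 5u_j − 8 = 5·(-2·5^j + 2) − 8 = -10·5^j + 10 − 8 = -2·5^{j+1} + 2.
So the formula holds for j+1, and by induction u_k = -2·5^k + 2 for all k ≥ 1.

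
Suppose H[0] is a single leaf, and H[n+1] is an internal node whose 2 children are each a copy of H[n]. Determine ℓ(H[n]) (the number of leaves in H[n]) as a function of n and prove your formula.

Claim: ℓ(H[n]) = 2^n.

Base case: ℓ(H[0]) = 1, and 2^0 = 1.
Assume ℓ(H[r]) = 2^r.
Then ℓ(H[r+1]) = 2·ℓ(H[r]) = 2·2^r = 2^{r+1}.
This completes the inductive step, so ℓ(H[n]) = 2^n for all n ≥ 0.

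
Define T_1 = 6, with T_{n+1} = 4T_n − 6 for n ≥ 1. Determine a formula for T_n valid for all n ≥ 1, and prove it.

Claim: T_n = 4^n + 2.

Base case: T_1 = 6, and 4^1 + 2 = 4 + 2 = 6.
Assume T_r = 4^r + 2 for some r ≥ 1.
Then T_{r+1} = 4T_r − 6 = 4·(4^r + 2) − 6 = 4^{r+1} + 8 − 6 = 4^{r+1} + 2.
Hence T_n = 4^n + 2 for every n ≥ 1, by induction.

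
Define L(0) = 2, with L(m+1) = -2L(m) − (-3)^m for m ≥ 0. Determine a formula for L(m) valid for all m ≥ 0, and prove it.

Claim: L(m) = (-2)^m + (-3)^m.

Base case: L(0) = 2, and (-2)^0 + (-3)^0 = 1 + 1 = 2.
Assume L(k) = (-2)^k + (-3)^k for some k ≥ 0.
Then L(k+1) = -2L(k) − (-3)^k = -2·((-2)^k + (-3)^k) − (-3)^k = (-2)^{k+1} − 2·(-3)^k − (-3)^k = (-2)^{k+1} − 3·(-3)^k = (-2)^{k+1} + (-3)^{k+1}.
This completes the inductive step, so L(m) = (-2)^m + (-3)^m for all m ≥ 0.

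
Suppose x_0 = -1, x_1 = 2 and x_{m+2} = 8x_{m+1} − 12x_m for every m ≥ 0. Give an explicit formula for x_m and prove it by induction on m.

Claim: x_m = 6^m − 2·2^m.

Base cases: x_0 = -1 and 6^0 − 2·2^0 = -1; x_1 = 2 and 6^1 − 2·2^1 = 2.
Assume x_j = 6^j − 2·2^j for all 0 ≤ j ≤ k, where k ≥ 1.
Then x_{k+1} = 8x_k − 12x_{k−1} = 8·(6^k − 2·2^k) − 12·(6^{k−1} − 2·2^{k−1}) = (8·6 − 12)6^{k−1} − 2·(8·2 − 12)2^{k−1} = 36·6^{k−1} − 8·2^{k−1} = 6^{k+1} − 2·2^{k+1}.
Hence x_m = 6^m − 2·2^m for every m ≥ 0, by strong induction.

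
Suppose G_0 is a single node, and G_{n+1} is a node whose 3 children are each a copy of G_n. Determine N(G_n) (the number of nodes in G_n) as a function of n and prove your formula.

Claim: N(G_n) = (3^{n+1} − 1)/2.

Base case: N(G_0) = 1, and (3^{0+1} − 1)/2 = 1.
Assume N(G_k) = (3^{k+1} − 1)/2.
Then N(G_{k+1}) = 1 + 3N(G_k) = 1 + 3·(3^{k+1} − 1)/2 = 1 + (3^{k+2} − 3)/2 = (2 + 3^{k+2} − 3)/2 = (3^{k+2} − 1)/2.
This completes the inductive step, so N(G_n) = (3^{n+1} − 1)/2 for all n ≥ 0.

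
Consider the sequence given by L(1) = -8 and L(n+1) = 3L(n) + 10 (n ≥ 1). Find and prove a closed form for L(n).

Claim: L(n) = -3^n − 5.

Base case: L(1) = -8, and -3^1 − 5 = -3 − 5 = -8.
Assume L(k) = -3^k − 5 for some k ≥ 1.
Then L(k+1) = 3L(k) + 10 = 3·(-3^k − 5) + 10 = -3^{k+1} − 15 + 10 = -3^{k+1} − 5.
This completes the inductive step, so L(n) = -3^n − 5 for all n ≥ 1.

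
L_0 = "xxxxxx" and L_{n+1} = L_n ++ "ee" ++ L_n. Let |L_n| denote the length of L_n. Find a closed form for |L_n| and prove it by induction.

Claim: |L_n| = 2^{n+3} − 2.

Base case: |L_0| = 6, and 2^{0+3} − 2 = 6.
Assume |L_r| = 2^{r+3} − 2.
Then |L_{r+1}| = |L_r| + 2 + |L_r| = 2|L_r| + 2 = 2(2^{r+3} − 2) + 2 = 2^{r+1+3} − 4 + 2 = 2^{r+1+3} − 2.
So the formula holds for r+1, and by induction |L_n| = 2^{n+3} − 2 for all n ≥ 0.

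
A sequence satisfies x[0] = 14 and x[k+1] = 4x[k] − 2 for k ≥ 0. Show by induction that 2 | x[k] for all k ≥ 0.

Base case: x[0] = 14 = 2·7, so 2 | x[0].
Assume 2 | x[j], so x[j] = 2t for some integer t.
Then x[j+1] = 4x[j] − 2 = 4·(2t) − 2 = 2(4t − 1), so 2 | x[j+1].
This completes the inductive step, so 2 | x[k] for all k ≥ 0.

2 | x[k]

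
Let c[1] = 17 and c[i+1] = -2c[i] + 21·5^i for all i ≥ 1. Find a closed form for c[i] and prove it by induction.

Claim: c[i] = -(-2)^i + 3·5^i.

Base case: c[1] = 17, and -(-2)^1 + 3·5^1 = 2 + 15 = 17.
Assume c[r] = -(-2)^r + 3·5^r for some r ≥ 1.
Then c[r+1] = -2c[r] + 21·5^r = -2·(-(-2)^r + 3·5^r) + 21·5^r = -(-2)^{r+1} − 6·5^r + 21·5^r = -(-2)^{r+1} + 15·5^r = -(-2)^{r+1} + 3·5^{r+1}.
By induction, c[i] = -(-2)^i + 3·5^i for all i ≥ 1.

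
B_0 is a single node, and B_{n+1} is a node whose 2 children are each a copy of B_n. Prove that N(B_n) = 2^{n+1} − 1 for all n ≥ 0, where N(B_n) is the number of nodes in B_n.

Base case: N(B_0) = 1, and 2^{0+1} − 1 = 1.
Assume N(B_r) = 2^{r+1} − 1.
Then N(B_{r+1}) = 1 + 2N(B_r) = 1 + 2(2^{r+1} − 1) = 2^{r+2} − 2 + 1 = 2^{r+2} − 1.
So the formula holds for r+1, and by induction N(B_n) = 2^{n+1} − 1 for all n ≥ 0.

N(B_n) = 2^{n+1} − 1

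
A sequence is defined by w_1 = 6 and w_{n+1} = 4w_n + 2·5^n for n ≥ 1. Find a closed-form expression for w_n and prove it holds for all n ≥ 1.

Claim: w_n = -4^n + 2·5^n.

Base case: w_1 = 6, and -4^1 + 2·5^1 = -4 + 10 = 6.
Assume w_m = -4^m + 2·5^m for some m ≥ 1.
Then w_{m+1} = 4w_m + 2·5^m = 4·(-4^m + 2·5^m) + 2·5^m = -4^{m+1} + 8·5^m + 2·5^m = -4^{m+1} + 10·5^m = -4^{m+1} + 2·5^{m+1}.
So the formula holds for m+1, and by induction w_n = -4^n + 2·5^n for all n ≥ 1.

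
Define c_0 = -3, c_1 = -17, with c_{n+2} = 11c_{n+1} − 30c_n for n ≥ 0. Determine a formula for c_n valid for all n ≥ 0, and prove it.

Claim: c_n = -5^n − 2·6^n.

Base cases: c_0 = -3 and -5^0 − 2·6^0 = -3; c_1 = -17 and -5^1 − 2·6^1 = -17.
Assume c_i = -5^i − 2·6^i for all 0 ≤ i ≤ j, where j ≥ 1.
Then c_{j+1} = 11c_j − 30c_{j−1} = 11·(-5^j − 2·6^j) − 30·(-5^{j−1} − 2·6^{j−1}) = -(11·5 − 30)5^{j−1} − 2·(11·6 − 30)6^{j−1} = -25·5^{j−1} − 72·6^{j−1} = -5^{j+1} − 2·6^{j+1}.
By strong induction, c_n = -5^n − 2·6^n for all n ≥ 0.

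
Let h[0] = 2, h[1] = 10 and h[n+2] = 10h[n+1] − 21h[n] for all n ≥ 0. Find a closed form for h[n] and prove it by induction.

Claim: h[n] = 7^n + 3^n.

Base cases: h[0] = 2 and 7^0 + 3^0 = 2; h[1] = 10 and 7^1 + 3^1 = 10.
Assume h[j] = 7^j + 3^j for all 0 ≤ j ≤ k, where k ≥ 1.
Then h[k+1] = 10h[k] − 21h[k−1] = 10·(7^k + 3^k) − 21·(7^{k−1} + 3^{k−1}) = (10·7 − 21)7^{k−1} + (10·3 − 21)3^{k−1} = 49·7^{k−1} + 9·3^{k−1} = 7^{k+1} + 3^{k+1}.
By strong induction, h[n] = 7^n + 3^n for all n ≥ 0.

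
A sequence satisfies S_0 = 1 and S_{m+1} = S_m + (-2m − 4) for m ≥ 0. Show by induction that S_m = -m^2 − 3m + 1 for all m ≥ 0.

Base case: S_0 = 1, and -0^2 − 3·0 + 1 = 1.
Assume S_j = -j^2 − 3j + 1.
Then S_{j+1} = S_j + (-2j − 4) = (-j^2 − 3j + 1) + (-2j − 4) = -j^2 − 5j − 3,
and -(j+1)^2 − 3·(j+1) + 1 = -j^2 − 5j − 3.
By induction, S_m = -m^2 − 3m + 1 for all m ≥ 0.

S_m = -m^2 − 3m + 1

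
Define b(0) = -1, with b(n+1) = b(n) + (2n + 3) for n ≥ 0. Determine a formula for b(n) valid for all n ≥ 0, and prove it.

Claim: b(n) = n^2 + 2n − 1.

Base case: b(0) = -1, and 0^2 + 2·0 − 1 = -1.
Assume b(r) = r^2 + 2r − 1.
Then b(r+1) = b(r) + (2r + 3) = (r^2 + 2r − 1) + (2r + 3) = r^2 + 4r + 2,
and (r+1)^2 + 2·(r+1) − 1 = r^2 + 4r + 2.
By induction, b(n) = n^2 + 2n − 1 for all n ≥ 0.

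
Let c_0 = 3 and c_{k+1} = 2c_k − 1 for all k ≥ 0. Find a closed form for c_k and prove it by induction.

Claim: c_k = 2^{k+1} + 1.

Base case: c_0 = 3, and 2^{0+1} + 1 = 2 + 1 = 3.
Assume c_r = 2^{r+1} + 1 for some r ≥ 0.
Then c_{r+1} = 2c_r − 1 = 2·(2^{r+1} + 1) − 1 = 2^{r+2} + 2 − 1 = 2^{r+2} + 1.
This completes the inductive step, so c_k = 2^{k+1} + 1 for all k ≥ 0.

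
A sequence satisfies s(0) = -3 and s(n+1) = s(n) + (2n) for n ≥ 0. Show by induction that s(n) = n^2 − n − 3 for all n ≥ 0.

Base case: s(0) = -3, and 0^2 − 0 − 3 = -3.
Assume s(j) = j^2 − j − 3.
Then s(j+1) = s(j) + (2j) = (j^2 − j − 3) + (2j) = j^2 + j − 3,
and (j+1)^2 − (j+1) − 3 = j^2 + j − 3.
This completes the inductive step, so s(n) = n^2 − n − 3 for all n ≥ 0.

s(n) = n^2 − n − 3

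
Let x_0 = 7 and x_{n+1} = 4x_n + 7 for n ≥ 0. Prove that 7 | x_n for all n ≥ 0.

Base case: x_0 = 7 = 7·1, so 7 | x_0.
Assume 7 | x_k, so x_k = 7t for some integer t.
Then x_{k+1} = 4x_k + 7 = 4·(7t) + 7 = 7(4t + 1), so 7 | x_{k+1}.
So the property holds for k+1, and by induction 7 | x_n for all n ≥ 0.

7 | x_n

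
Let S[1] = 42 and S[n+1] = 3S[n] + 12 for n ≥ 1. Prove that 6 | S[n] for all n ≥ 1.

Base case: S[1] = 42 = 6·7, so 6 | S[1].
Assume 6 | S[j], so S[j] = 6t for some integer t.
Then S[j+1] = 3S[j] + 12 = 3·(6t) + 12 = 6(3t + 2), so 6 | S[j+1].
By induction, 6 | S[n] for all n ≥ 1.

6 | S[n]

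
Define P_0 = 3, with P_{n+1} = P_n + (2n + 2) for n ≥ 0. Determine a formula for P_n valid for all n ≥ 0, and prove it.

Claim: P_n = n^2 + n + 3.

Base case: P_0 = 3, and 0^2 + 0 + 3 = 3.
Assume P_m = m^2 + m + 3.
Then P_{m+1} = P_m + (2m + 2) = (m^2 + m + 3) + (2m + 2) = m^2 + 3m + 5,
and (m+1)^2 + (m+1) + 3 = m^2 + 3m + 5.
This completes the inductive step, so P_n = n^2 + n + 3 for all n ≥ 0.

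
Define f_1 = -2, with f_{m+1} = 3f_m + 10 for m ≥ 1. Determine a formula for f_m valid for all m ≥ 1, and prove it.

Claim: f_m = 3^m − 5.

Base case: f_1 = -2, and 3^1 − 5 = 3 − 5 = -2.
Assume f_r = 3^r − 5 for some r ≥ 1.
Then f_{r+1} = 3f_r + 10 = 3·(3^r − 5) + 10 = 3^{r+1} − 15 + 10 = 3^{r+1} − 5.
By induction, f_m = 3^m − 5 for all m ≥ 1.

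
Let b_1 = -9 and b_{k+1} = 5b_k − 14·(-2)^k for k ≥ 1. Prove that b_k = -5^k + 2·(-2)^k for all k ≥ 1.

Base case: b_1 = -9, and -5^1 + 2·(-2)^1 = -5 − 4 = -9.
Assume b_j = -5^j + 2·(-2)^j for some j ≥ 1.
Then b_{j+1} = 5b_j − 14·(-2)^j = 5·(-5^j + 2·(-2)^j) − 14·(-2)^j = -5^{j+1} + 10·(-2)^j − 14·(-2)^j = -5^{j+1} − 4·(-2)^j = -5^{j+1} + 2·(-2)^{j+1}.
So the formula holds for j+1, and by induction b_k = -5^k + 2·(-2)^k for all k ≥ 1.

b_k = -5^k + 2·(-2)^k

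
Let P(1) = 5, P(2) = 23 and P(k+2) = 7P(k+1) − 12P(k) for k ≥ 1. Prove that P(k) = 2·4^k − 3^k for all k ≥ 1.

Base cases: P(1) = 5 and 2·4^1 − 3^1 = 5; P(2) = 23 and 2·4^2 − 3^2 = 23.
Assume P(j) = 2·4^j − 3^j for all 1 ≤ j ≤ m, where m ≥ 2.
Then P(m+1) = 7P(m) − 12P(m−1) = 7·(2·4^m − 3^m) − 12·(2·4^{m−1} − 3^{m−1}) = 2·(7·4 − 12)4^{m−1} − (7·3 − 12)3^{m−1} = 32·4^{m−1} − 9·3^{m−1} = 2·4^{m+1} − 3^{m+1}.
By strong induction, P(k) = 2·4^k − 3^k for all k ≥ 1.

P(k) = 2·4^k − 3^k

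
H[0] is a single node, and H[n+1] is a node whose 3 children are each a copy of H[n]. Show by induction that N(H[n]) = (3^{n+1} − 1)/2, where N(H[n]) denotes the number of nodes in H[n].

Base case: N(H[0]) = 1, and (3^{0+1} − 1)/2 = 1.
Assume N(H[k]) = (3^{k+1} − 1)/2.
Then N(H[k+1]) = 1 + 3N(H[k]) = 1 + 3·(3^{k+1} − 1)/2 = 1 + (3^{k+2} − 3)/2 = (2 + 3^{k+2} − 3)/2 = (3^{k+2} − 1)/2.
Hence N(H[n]) = (3^{n+1} − 1)/2 for every n ≥ 0, by induction.

N(H[n]) = (3^{n+1} − 1)/2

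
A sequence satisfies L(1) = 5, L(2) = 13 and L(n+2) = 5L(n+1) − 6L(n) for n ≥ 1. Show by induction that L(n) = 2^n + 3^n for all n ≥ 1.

Base cases: L(1) = 5 and 2^1 + 3^1 = 5; L(2) = 13 and 2^2 + 3^2 = 13.
Assume L(i) = 2^i + 3^i for all 1 ≤ i ≤ j, where j ≥ 2.
Then L(j+1) = 5L(j) − 6L(j−1) = 5·(2^j + 3^j) − 6·(2^{j−1} + 3^{j−1}) = (5·2 − 6)2^{j−1} + (5·3 − 6)3^{j−1} = 4·2^{j−1} + 9·3^{j−1} = 2^{j+1} + 3^{j+1}.
By strong induction, L(n) = 2^n + 3^n for all n ≥ 1.

L(n) = 2^n + 3^n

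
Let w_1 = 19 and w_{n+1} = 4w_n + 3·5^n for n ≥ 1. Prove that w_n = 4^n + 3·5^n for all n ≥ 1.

Base case: w_1 = 19, and 4^1 + 3·5^1 = 4 + 15 = 19.
Assume w_r = 4^r + 3·5^r for some r ≥ 1.
Then w_{r+1} = 4w_r + 3·5^r = 4·(4^r + 3·5^r) + 3·5^r = 4^{r+1} + 12·5^r + 3·5^r = 4^{r+1} + 15·5^r = 4^{r+1} + 3·5^{r+1}.
Hence w_n = 4^n + 3·5^n for every n ≥ 1, by induction.

w_n = 4^n + 3·5^n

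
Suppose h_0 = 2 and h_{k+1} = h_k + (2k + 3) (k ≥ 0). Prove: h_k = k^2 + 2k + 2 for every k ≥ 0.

Base case: h_0 = 2, and 0^2 + 2·0 + 2 = 2.
Assume h_m = m^2 + 2m + 2.
Then h_{m+1} = h_m + (2m + 3) = (m^2 + 2m + 2) + (2m + 3) = m^2 + 4m + 5,
and (m+1)^2 + 2·(m+1) + 2 = m^2 + 4m + 5.
Hence h_k = k^2 + 2k + 2 for every k ≥ 0, by induction.

h_k = k^2 + 2k + 2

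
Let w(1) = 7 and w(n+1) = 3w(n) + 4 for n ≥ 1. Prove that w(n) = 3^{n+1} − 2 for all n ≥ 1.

Base case: w(1) = 7, and 3^{1+1} − 2 = 9 − 2 = 7.
Assume w(j) = 3^{j+1} − 2 for some j ≥ 1.
Then w(j+1) = 3w(j) + 4 = 3·(3^{j+1} − 2) + 4 = 3^{j+2} − 6 + 4 = 3^{j+2} − 2.
This completes the inductive step, so w(n) = 3^{n+1} − 2 for all n ≥ 1.

w(n) = 3^{n+1} − 2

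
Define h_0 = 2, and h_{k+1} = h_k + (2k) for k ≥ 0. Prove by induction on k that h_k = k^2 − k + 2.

Base case: h_0 = 2, and 0^2 − 0 + 2 = 2.
Assume h_j = j^2 − j + 2.
Then h_{j+1} = h_j + (2j) = (j^2 − j + 2) + (2j) = j^2 + j + 2,
and (j+1)^2 − (j+1) + 2 = j^2 + j + 2.
This completes the inductive step, so h_k = k^2 − k + 2 for all k ≥ 0.

h_k = k^2 − k + 2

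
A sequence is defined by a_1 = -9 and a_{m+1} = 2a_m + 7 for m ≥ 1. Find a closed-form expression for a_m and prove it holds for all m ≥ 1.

Claim: a_m = -2^m − 7.

Base case: a_1 = -9, and -2^1 − 7 = -2 − 7 = -9.
Assume a_r = -2^r − 7 for some r ≥ 1.
Then a_{r+1} = 2a_r + 7 = 2·(-2^r − 7) + 7 = -2^{r+1} − 14 + 7 = -2^{r+1} − 7.
So the formula holds for r+1, and by induction a_m = -2^m − 7 for all m ≥ 1.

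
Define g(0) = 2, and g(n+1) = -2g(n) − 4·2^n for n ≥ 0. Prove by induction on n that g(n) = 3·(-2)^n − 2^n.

Base case: g(0) = 2, and 3·(-2)^0 − 2^0 = 3 − 1 = 2.
Assume g(m) = 3·(-2)^m − 2^m for some m ≥ 0.
Then g(m+1) = -2g(m) − 4·2^m = -2·(3·(-2)^m − 2^m) − 4·2^m = 3·(-2)^{m+1} + 2·2^m − 4·2^m = 3·(-2)^{m+1} − 2·2^m = 3·(-2)^{m+1} − 2^{m+1}.
Hence g(n) = 3·(-2)^n − 2^n for every n ≥ 0, by induction.

g(n) = 3·(-2)^n − 2^n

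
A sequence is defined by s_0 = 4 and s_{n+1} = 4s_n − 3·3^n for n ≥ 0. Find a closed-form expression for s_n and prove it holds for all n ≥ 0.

Claim: s_n = 4^n + 3·3^n.

Base case: s_0 = 4, and 4^0 + 3·3^0 = 1 + 3 = 4.
Assume s_k = 4^k + 3·3^k for some k ≥ 0.
Then s_{k+1} = 4s_k − 3·3^k = 4·(4^k + 3·3^k) − 3·3^k = 4^{k+1} + 12·3^k − 3·3^k = 4^{k+1} + 9·3^k = 4^{k+1} + 3·3^{k+1}.
So the formula holds for k+1, and by induction s_n = 4^n + 3·3^n for all n ≥ 0.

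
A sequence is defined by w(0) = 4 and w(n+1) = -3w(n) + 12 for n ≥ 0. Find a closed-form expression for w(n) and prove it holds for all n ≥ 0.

Claim: w(n) = (-3)^n + 3.

Base case: w(0) = 4, and (-3)^0 + 3 = 1 + 3 = 4.
Assume w(k) = (-3)^k + 3 for some k ≥ 0.
Then w(k+1) = -3w(k) + 12 = -3·((-3)^k + 3) + 12 = -3·(-3)^k − 9 + 12 = (-3)^{k+1} + 3.
Hence w(n) = (-3)^n + 3 for every n ≥ 0, by induction.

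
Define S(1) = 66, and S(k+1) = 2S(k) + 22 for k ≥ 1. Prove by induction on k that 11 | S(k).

Base case: S(1) = 66 = 11·6, so 11 | S(1).
Assume 11 | S(r), so S(r) = 11t for some integer t.
Then S(r+1) = 2S(r) + 22 = 2·(11t) + 22 = 11(2t + 2), so 11 | S(r+1).
This completes the inductive step, so 11 | S(k) for all k ≥ 1.

11 | S(k)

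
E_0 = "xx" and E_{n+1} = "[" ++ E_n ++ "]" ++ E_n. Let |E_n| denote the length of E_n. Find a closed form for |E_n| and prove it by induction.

Claim: |E_n| = 2^{n+2} − 2.

Base case: |E_0| = 2, and 2^{0+2} − 2 = 2.
Assume |E_k| = 2^{k+2} − 2.
Then |E_{k+1}| = 1 + |E_k| + 1 + |E_k| = 2|E_k| + 2 = 2(2^{k+2} − 2) + 2 = 2^{k+3} − 4 + 2 = 2^{k+3} − 2.
So the formula holds for k+1, and by induction |E_n| = 2^{n+2} − 2 for all n ≥ 0.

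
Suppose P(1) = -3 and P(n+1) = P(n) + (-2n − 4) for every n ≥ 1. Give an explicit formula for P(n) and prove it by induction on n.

Claim: P(n) = -n^2 − 3n + 1.

Base case: P(1) = -3, and -1^2 − 3·1 + 1 = -3.
Assume P(m) = -m^2 − 3m + 1.
Then P(m+1) = P(m) + (-2m − 4) = (-m^2 − 3m + 1) + (-2m − 4) = -m^2 − 5m − 3,
and -(m+1)^2 − 3·(m+1) + 1 = -m^2 − 5m − 3.
Hence P(n) = -n^2 − 3n + 1 for every n ≥ 1, by induction.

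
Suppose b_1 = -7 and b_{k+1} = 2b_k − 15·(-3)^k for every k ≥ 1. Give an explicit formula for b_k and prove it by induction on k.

Claim: b_k = 2^k + 3·(-3)^k.

Base case: b_1 = -7, and 2^1 + 3·(-3)^1 = 2 − 9 = -7.
Assume b_m = 2^m + 3·(-3)^m for some m ≥ 1.
Then b_{m+1} = 2b_m − 15·(-3)^m = 2·(2^m + 3·(-3)^m) − 15·(-3)^m = 2^{m+1} + 6·(-3)^m − 15·(-3)^m = 2^{m+1} − 9·(-3)^m = 2^{m+1} + 3·(-3)^{m+1}.
So the formula holds for m+1, and by induction b_k = 2^k + 3·(-3)^k for all k ≥ 1.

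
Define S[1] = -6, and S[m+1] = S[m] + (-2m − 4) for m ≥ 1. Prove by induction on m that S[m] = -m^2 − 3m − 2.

Base case: S[1] = -6, and -1^2 − 3·1 − 2 = -6.
Assume S[j] = -j^2 − 3j − 2.
Then S[j+1] = S[j] + (-2j − 4) = (-j^2 − 3j − 2) + (-2j − 4) = -j^2 − 5j − 6,
and -(j+1)^2 − 3·(j+1) − 2 = -j^2 − 5j − 6.
By induction, S[m] = -m^2 − 3m − 2 for all m ≥ 1.

S[m] = -m^2 − 3m − 2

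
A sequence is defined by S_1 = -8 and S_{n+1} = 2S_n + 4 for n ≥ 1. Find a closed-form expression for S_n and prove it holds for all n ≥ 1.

Claim: S_n = -2^{n+1} − 4.

Base case: S_1 = -8, and -2^{1+1} − 4 = -4 − 4 = -8.
Assume S_r = -2^{r+1} − 4 for some r ≥ 1.
Then S_{r+1} = 2S_r + 4 = 2·(-2^{r+1} − 4) + 4 = -2^{r+2} − 8 + 4 = -2^{r+2} − 4.
Hence S_n = -2^{n+1} − 4 for every n ≥ 1, by induction.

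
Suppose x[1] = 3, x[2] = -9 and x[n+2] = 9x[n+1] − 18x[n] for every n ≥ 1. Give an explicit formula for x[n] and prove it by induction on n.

Claim: x[n] = 3·3^n − 6^n.

Base cases: x[1] = 3 and 3·3^1 − 6^1 = 3; x[2] = -9 and 3·3^2 − 6^2 = -9.
Assume x[j] = 3·3^j − 6^j for all 1 ≤ j ≤ r, where r ≥ 2.
Then x[r+1] = 9x[r] − 18x[r−1] = 9·(3·3^r − 6^r) − 18·(3·3^{r−1} − 6^{r−1}) = 3·(9·3 − 18)3^{r−1} − (9·6 − 18)6^{r−1} = 27·3^{r−1} − 36·6^{r−1} = 3·3^{r+1} − 6^{r+1}.
Hence x[n] = 3·3^n − 6^n for every n ≥ 1, by strong induction.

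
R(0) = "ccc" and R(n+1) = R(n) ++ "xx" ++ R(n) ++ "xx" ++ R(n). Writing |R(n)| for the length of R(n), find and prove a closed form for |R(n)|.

Claim: |R(n)| = 5·3^n − 2.

Base case: |R(0)| = 3, and 5·3^0 − 2 = 3.
Assume |R(r)| = 5·3^r − 2.
Then |R(r+1)| = 3|R(r)| + 4 = 3(5·3^r − 2) + 4 = 5·3^{r+1} − 6 + 4 = 5·3^{r+1} − 2.
By induction, |R(n)| = 5·3^n − 2 for all n ≥ 0.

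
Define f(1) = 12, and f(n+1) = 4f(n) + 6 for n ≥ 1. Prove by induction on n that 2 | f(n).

Base case: f(1) = 12 = 2·6, so 2 | f(1).
Assume 2 | f(j), so f(j) = 2t for some integer t.
Then f(j+1) = 4f(j) + 6 = 4·(2t) + 6 = 2(4t + 3), so 2 | f(j+1).
Hence 2 | f(n) for every n ≥ 1, by induction.

2 | f(n)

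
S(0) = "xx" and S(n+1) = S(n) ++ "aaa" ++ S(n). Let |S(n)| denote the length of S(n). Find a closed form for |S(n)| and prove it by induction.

Claim: |S(n)| = 5·2^n − 3.

Base case: |S(0)| = 2, and 5·2^0 − 3 = 2.
Assume |S(k)| = 5·2^k − 3.
Then |S(k+1)| = |S(k)| + 3 + |S(k)| = 2|S(k)| + 3 = 2(5·2^k − 3) + 3 = 5·2^{k+1} − 6 + 3 = 5·2^{k+1} − 3.
This completes the inductive step, so |S(n)| = 5·2^n − 3 for all n ≥ 0.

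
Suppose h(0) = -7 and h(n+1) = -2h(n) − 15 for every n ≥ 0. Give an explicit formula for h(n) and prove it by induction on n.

Claim: h(n) = -2·(-2)^n − 5.

Base case: h(0) = -7, and -2·(-2)^0 − 5 = -2 − 5 = -7.
Assume h(m) = -2·(-2)^m − 5 for some m ≥ 0.
Then h(m+1) = -2h(m) − 15 = -2·(-2·(-2)^m − 5) − 15 = 4·(-2)^m + 10 − 15 = -2·(-2)^{m+1} − 5.
This completes the inductive step, so h(n) = -2·(-2)^n − 5 for all n ≥ 0.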